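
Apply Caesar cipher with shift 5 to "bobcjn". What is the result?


Caesar cipher: shift "bobcjn" by 5
  'b' (pos 1) + 5 = pos 6 = 'g'
  'o' (pos 14) + 5 = pos 19 = 't'
  'b' (pos 1) + 5 = pos 6 = 'g'
  'c' (pos 2) + 5 = pos 7 = 'h'
  'j' (pos 9) + 5 = pos 14 = 'o'
  'n' (pos 13) + 5 = pos 18 = 's'
Result: gtghos

gtghos


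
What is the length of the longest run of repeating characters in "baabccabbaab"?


Input: "baabccabbaab"
Scanning for longest run:
  Position 1 ('a'): new char, reset run to 1
  Position 2 ('a'): continues run of 'a', length=2
  Position 3 ('b'): new char, reset run to 1
  Position 4 ('c'): new char, reset run to 1
  Position 5 ('c'): continues run of 'c', length=2
  Position 6 ('a'): new char, reset run to 1
  Position 7 ('b'): new char, reset run to 1
  Position 8 ('b'): continues run of 'b', length=2
  Position 9 ('a'): new char, reset run to 1
  Position 10 ('a'): continues run of 'a', length=2
  Position 11 ('b'): new char, reset run to 1
Longest run: 'a' with length 2

2


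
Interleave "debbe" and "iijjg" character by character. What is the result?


Interleaving "debbe" and "iijjg":
  Position 0: 'd' from first, 'i' from second => "di"
  Position 1: 'e' from first, 'i' from second => "ei"
  Position 2: 'b' from first, 'j' from second => "bj"
  Position 3: 'b' from first, 'j' from second => "bj"
  Position 4: 'e' from first, 'g' from second => "eg"
Result: dieibjbjeg

dieibjbjeg


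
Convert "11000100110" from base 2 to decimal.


Input: "11000100110" in base 2
Positional expansion:
  Digit '1' (value 1) x 2^10 = 1024
  Digit '1' (value 1) x 2^9 = 512
  Digit '0' (value 0) x 2^8 = 0
  Digit '0' (value 0) x 2^7 = 0
  Digit '0' (value 0) x 2^6 = 0
  Digit '1' (value 1) x 2^5 = 32
  Digit '0' (value 0) x 2^4 = 0
  Digit '0' (value 0) x 2^3 = 0
  Digit '1' (value 1) x 2^2 = 4
  Digit '1' (value 1) x 2^1 = 2
  Digit '0' (value 0) x 2^0 = 0
Sum = 1574

1574


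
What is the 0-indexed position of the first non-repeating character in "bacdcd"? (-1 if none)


Input: bacdcd
Character frequencies:
  'a': 1
  'b': 1
  'c': 2
  'd': 2
Scanning left to right for freq == 1:
  Position 0 ('b'): unique! => answer = 0

0


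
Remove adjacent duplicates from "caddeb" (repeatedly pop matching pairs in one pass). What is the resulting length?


Input: caddeb
Stack-based adjacent duplicate removal:
  Read 'c': push. Stack: c
  Read 'a': push. Stack: ca
  Read 'd': push. Stack: cad
  Read 'd': matches stack top 'd' => pop. Stack: ca
  Read 'e': push. Stack: cae
  Read 'b': push. Stack: caeb
Final stack: "caeb" (length 4)

4


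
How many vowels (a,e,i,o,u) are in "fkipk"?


Input: fkipk
Checking each character:
  'f' at position 0: consonant
  'k' at position 1: consonant
  'i' at position 2: vowel (running total: 1)
  'p' at position 3: consonant
  'k' at position 4: consonant
Total vowels: 1

1


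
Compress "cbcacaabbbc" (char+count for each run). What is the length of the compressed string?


Input: cbcacaabbbc
Runs:
  'c' x 1 => "c1"
  'b' x 1 => "b1"
  'c' x 1 => "c1"
  'a' x 1 => "a1"
  'c' x 1 => "c1"
  'a' x 2 => "a2"
  'b' x 3 => "b3"
  'c' x 1 => "c1"
Compressed: "c1b1c1a1c1a2b3c1"
Compressed length: 16

16


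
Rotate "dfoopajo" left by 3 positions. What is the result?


Input: "dfoopajo", rotate left by 3
First 3 characters: "dfo"
Remaining characters: "opajo"
Concatenate remaining + first: "opajo" + "dfo" = "opajodfo"

opajodfo


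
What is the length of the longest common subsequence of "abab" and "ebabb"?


LCS of "abab" and "ebabb"
DP table:
           e    b    a    b    b
      0    0    0    0    0    0
  a   0    0    0    1    1    1
  b   0    0    1    1    2    2
  a   0    0    1    2    2    2
  b   0    0    1    2    3    3
LCS length = dp[4][5] = 3

3


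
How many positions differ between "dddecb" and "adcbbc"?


Comparing "dddecb" and "adcbbc" position by position:
  Position 0: 'd' vs 'a' => DIFFER
  Position 1: 'd' vs 'd' => same
  Position 2: 'd' vs 'c' => DIFFER
  Position 3: 'e' vs 'b' => DIFFER
  Position 4: 'c' vs 'b' => DIFFER
  Position 5: 'b' vs 'c' => DIFFER
Positions that differ: 5

5


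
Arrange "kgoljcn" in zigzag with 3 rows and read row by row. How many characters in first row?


Zigzag "kgoljcn" into 3 rows:
Placing characters:
  'k' => row 0
  'g' => row 1
  'o' => row 2
  'l' => row 1
  'j' => row 0
  'c' => row 1
  'n' => row 2
Rows:
  Row 0: "kj"
  Row 1: "glc"
  Row 2: "on"
First row length: 2

2


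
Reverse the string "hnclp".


Input: hnclp
Reading characters right to left:
  Position 4: 'p'
  Position 3: 'l'
  Position 2: 'c'
  Position 1: 'n'
  Position 0: 'h'
Reversed: plcnh

plcnh


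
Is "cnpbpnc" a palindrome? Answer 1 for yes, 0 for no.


Input: cnpbpnc
Reversed: cnpbpnc
  Compare pos 0 ('c') with pos 6 ('c'): match
  Compare pos 1 ('n') with pos 5 ('n'): match
  Compare pos 2 ('p') with pos 4 ('p'): match
Result: palindrome

1


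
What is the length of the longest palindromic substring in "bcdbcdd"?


Input: "bcdbcdd"
Checking substrings for palindromes:
  [5:7] "dd" (len 2) => palindrome
Longest palindromic substring: "dd" with length 2

2


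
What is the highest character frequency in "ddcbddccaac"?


Input: ddcbddccaac
Character counts:
  'a': 2
  'b': 1
  'c': 4
  'd': 4
Maximum frequency: 4

4


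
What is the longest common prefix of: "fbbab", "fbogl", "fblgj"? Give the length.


Words: fbbab, fbogl, fblgj
  Position 0: all 'f' => match
  Position 1: all 'b' => match
  Position 2: ('b', 'o', 'l') => mismatch, stop
LCP = "fb" (length 2)

2


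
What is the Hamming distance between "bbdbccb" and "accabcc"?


Comparing "bbdbccb" and "accabcc" position by position:
  Position 0: 'b' vs 'a' => differ
  Position 1: 'b' vs 'c' => differ
  Position 2: 'd' vs 'c' => differ
  Position 3: 'b' vs 'a' => differ
  Position 4: 'c' vs 'b' => differ
  Position 5: 'c' vs 'c' => same
  Position 6: 'b' vs 'c' => differ
Total differences (Hamming distance): 6

6


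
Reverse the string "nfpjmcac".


Input: nfpjmcac
Reading characters right to left:
  Position 7: 'c'
  Position 6: 'a'
  Position 5: 'c'
  Position 4: 'm'
  Position 3: 'j'
  Position 2: 'p'
  Position 1: 'f'
  Position 0: 'n'
Reversed: cacmjpfn

cacmjpfn


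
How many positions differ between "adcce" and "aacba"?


Comparing "adcce" and "aacba" position by position:
  Position 0: 'a' vs 'a' => same
  Position 1: 'd' vs 'a' => DIFFER
  Position 2: 'c' vs 'c' => same
  Position 3: 'c' vs 'b' => DIFFER
  Position 4: 'e' vs 'a' => DIFFER
Positions that differ: 3

3


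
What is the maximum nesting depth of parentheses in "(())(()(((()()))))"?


Input: "(())(()(((()()))))"
Tracking depth:
  Position 0 '(': depth becomes 1
  Position 1 '(': depth becomes 2
  Position 2 ')': depth becomes 1
  Position 3 ')': depth becomes 0
  Position 4 '(': depth becomes 1
  Position 5 '(': depth becomes 2
  Position 6 ')': depth becomes 1
  Position 7 '(': depth becomes 2
  Position 8 '(': depth becomes 3
  Position 9 '(': depth becomes 4
  Position 10 '(': depth becomes 5
  Position 11 ')': depth becomes 4
  Position 12 '(': depth becomes 5
  Position 13 ')': depth becomes 4
  Position 14 ')': depth becomes 3
  Position 15 ')': depth becomes 2
  Position 16 ')': depth becomes 1
  Position 17 ')': depth becomes 0
Maximum depth reached: 5

5


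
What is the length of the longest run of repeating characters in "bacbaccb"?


Input: "bacbaccb"
Scanning for longest run:
  Position 1 ('a'): new char, reset run to 1
  Position 2 ('c'): new char, reset run to 1
  Position 3 ('b'): new char, reset run to 1
  Position 4 ('a'): new char, reset run to 1
  Position 5 ('c'): new char, reset run to 1
  Position 6 ('c'): continues run of 'c', length=2
  Position 7 ('b'): new char, reset run to 1
Longest run: 'c' with length 2

2


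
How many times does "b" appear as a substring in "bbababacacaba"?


Searching for "b" in "bbababacacaba"
Scanning each position:
  Position 0: "b" => MATCH
  Position 1: "b" => MATCH
  Position 2: "a" => no
  Position 3: "b" => MATCH
  Position 4: "a" => no
  Position 5: "b" => MATCH
  Position 6: "a" => no
  Position 7: "c" => no
  Position 8: "a" => no
  Position 9: "c" => no
  Position 10: "a" => no
  Position 11: "b" => MATCH
  Position 12: "a" => no
Total occurrences: 5

5


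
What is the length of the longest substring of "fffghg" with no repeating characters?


Input: "fffghg"
Sliding window (track last position of each char):
  Position 0 ('f'): window [0,0] length 1 -- new best
  Position 1 ('f'): repeat (last at 0), move window start to 1
  Position 1 ('f'): window [1,1] length 1
  Position 2 ('f'): repeat (last at 1), move window start to 2
  Position 2 ('f'): window [2,2] length 1
  Position 3 ('g'): window [2,3] length 2 -- new best
  Position 4 ('h'): window [2,4] length 3 -- new best
  Position 5 ('g'): repeat (last at 3), move window start to 4
  Position 5 ('g'): window [4,5] length 2
Longest substring with no repeats: "fgh" with length 3

3


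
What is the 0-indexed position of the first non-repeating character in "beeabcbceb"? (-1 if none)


Input: beeabcbceb
Character frequencies:
  'a': 1
  'b': 4
  'c': 2
  'e': 3
Scanning left to right for freq == 1:
  Position 0 ('b'): freq=4, skip
  Position 1 ('e'): freq=3, skip
  Position 2 ('e'): freq=3, skip
  Position 3 ('a'): unique! => answer = 3

3


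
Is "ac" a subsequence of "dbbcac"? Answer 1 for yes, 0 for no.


Check if "ac" is a subsequence of "dbbcac"
Greedy scan:
  Position 0 ('d'): no match needed
  Position 1 ('b'): no match needed
  Position 2 ('b'): no match needed
  Position 3 ('c'): no match needed
  Position 4 ('a'): matches sub[0] = 'a'
  Position 5 ('c'): matches sub[1] = 'c'
All 2 characters matched => is a subsequence

1


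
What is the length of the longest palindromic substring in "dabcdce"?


Input: "dabcdce"
Checking substrings for palindromes:
  [3:6] "cdc" (len 3) => palindrome
Longest palindromic substring: "cdc" with length 3

3


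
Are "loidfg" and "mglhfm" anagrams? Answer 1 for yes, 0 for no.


Strings: "loidfg", "mglhfm"
Sorted first:  dfgilo
Sorted second: fghlmm
Differ at position 0: 'd' vs 'f' => not anagrams

0


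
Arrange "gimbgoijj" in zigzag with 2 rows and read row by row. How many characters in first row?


Zigzag "gimbgoijj" into 2 rows:
Placing characters:
  'g' => row 0
  'i' => row 1
  'm' => row 0
  'b' => row 1
  'g' => row 0
  'o' => row 1
  'i' => row 0
  'j' => row 1
  'j' => row 0
Rows:
  Row 0: "gmgij"
  Row 1: "iboj"
First row length: 5

5


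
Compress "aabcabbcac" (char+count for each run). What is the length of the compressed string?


Input: aabcabbcac
Runs:
  'a' x 2 => "a2"
  'b' x 1 => "b1"
  'c' x 1 => "c1"
  'a' x 1 => "a1"
  'b' x 2 => "b2"
  'c' x 1 => "c1"
  'a' x 1 => "a1"
  'c' x 1 => "c1"
Compressed: "a2b1c1a1b2c1a1c1"
Compressed length: 16

16


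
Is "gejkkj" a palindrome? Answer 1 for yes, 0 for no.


Input: gejkkj
Reversed: jkkjeg
  Compare pos 0 ('g') with pos 5 ('j'): MISMATCH
  Compare pos 1 ('e') with pos 4 ('k'): MISMATCH
  Compare pos 2 ('j') with pos 3 ('k'): MISMATCH
Result: not a palindrome

0


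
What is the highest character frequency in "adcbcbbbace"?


Input: adcbcbbbace
Character counts:
  'a': 2
  'b': 4
  'c': 3
  'd': 1
  'e': 1
Maximum frequency: 4

4


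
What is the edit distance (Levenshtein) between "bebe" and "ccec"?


Computing edit distance: "bebe" -> "ccec"
DP table:
           c    c    e    c
      0    1    2    3    4
  b   1    1    2    3    4
  e   2    2    2    2    3
  b   3    3    3    3    3
  e   4    4    4    3    4
Edit distance = dp[4][4] = 4

4


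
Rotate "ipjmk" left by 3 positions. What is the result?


Input: "ipjmk", rotate left by 3
First 3 characters: "ipj"
Remaining characters: "mk"
Concatenate remaining + first: "mk" + "ipj" = "mkipj"

mkipj


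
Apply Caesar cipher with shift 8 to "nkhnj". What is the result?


Caesar cipher: shift "nkhnj" by 8
  'n' (pos 13) + 8 = pos 21 = 'v'
  'k' (pos 10) + 8 = pos 18 = 's'
  'h' (pos 7) + 8 = pos 15 = 'p'
  'n' (pos 13) + 8 = pos 21 = 'v'
  'j' (pos 9) + 8 = pos 17 = 'r'
Result: vspvr

vspvr


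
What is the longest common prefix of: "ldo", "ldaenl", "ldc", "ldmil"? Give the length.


Words: ldo, ldaenl, ldc, ldmil
  Position 0: all 'l' => match
  Position 1: all 'd' => match
  Position 2: ('o', 'a', 'c', 'm') => mismatch, stop
LCP = "ld" (length 2)

2


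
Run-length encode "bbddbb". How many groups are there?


Input: bbddbb
Scanning for consecutive runs:
  Group 1: 'b' x 2 (positions 0-1)
  Group 2: 'd' x 2 (positions 2-3)
  Group 3: 'b' x 2 (positions 4-5)
Total groups: 3

3


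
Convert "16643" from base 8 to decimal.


Input: "16643" in base 8
Positional expansion:
  Digit '1' (value 1) x 8^4 = 4096
  Digit '6' (value 6) x 8^3 = 3072
  Digit '6' (value 6) x 8^2 = 384
  Digit '4' (value 4) x 8^1 = 32
  Digit '3' (value 3) x 8^0 = 3
Sum = 7587

7587


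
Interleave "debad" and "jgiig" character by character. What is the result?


Interleaving "debad" and "jgiig":
  Position 0: 'd' from first, 'j' from second => "dj"
  Position 1: 'e' from first, 'g' from second => "eg"
  Position 2: 'b' from first, 'i' from second => "bi"
  Position 3: 'a' from first, 'i' from second => "ai"
  Position 4: 'd' from first, 'g' from second => "dg"
Result: djegbiaidg

djegbiaidg


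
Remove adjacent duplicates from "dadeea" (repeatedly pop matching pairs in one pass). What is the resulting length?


Input: dadeea
Stack-based adjacent duplicate removal:
  Read 'd': push. Stack: d
  Read 'a': push. Stack: da
  Read 'd': push. Stack: dad
  Read 'e': push. Stack: dade
  Read 'e': matches stack top 'e' => pop. Stack: dad
  Read 'a': push. Stack: dada
Final stack: "dada" (length 4)

4


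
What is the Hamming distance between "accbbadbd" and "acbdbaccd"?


Comparing "accbbadbd" and "acbdbaccd" position by position:
  Position 0: 'a' vs 'a' => same
  Position 1: 'c' vs 'c' => same
  Position 2: 'c' vs 'b' => differ
  Position 3: 'b' vs 'd' => differ
  Position 4: 'b' vs 'b' => same
  Position 5: 'a' vs 'a' => same
  Position 6: 'd' vs 'c' => differ
  Position 7: 'b' vs 'c' => differ
  Position 8: 'd' vs 'd' => same
Total differences (Hamming distance): 4

4


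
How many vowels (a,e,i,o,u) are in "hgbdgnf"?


Input: hgbdgnf
Checking each character:
  'h' at position 0: consonant
  'g' at position 1: consonant
  'b' at position 2: consonant
  'd' at position 3: consonant
  'g' at position 4: consonant
  'n' at position 5: consonant
  'f' at position 6: consonant
Total vowels: 0

0


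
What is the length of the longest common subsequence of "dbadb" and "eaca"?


LCS of "dbadb" and "eaca"
DP table:
           e    a    c    a
      0    0    0    0    0
  d   0    0    0    0    0
  b   0    0    0    0    0
  a   0    0    1    1    1
  d   0    0    1    1    1
  b   0    0    1    1    1
LCS length = dp[5][4] = 1

1


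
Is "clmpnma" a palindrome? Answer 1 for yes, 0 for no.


Input: clmpnma
Reversed: amnpmlc
  Compare pos 0 ('c') with pos 6 ('a'): MISMATCH
  Compare pos 1 ('l') with pos 5 ('m'): MISMATCH
  Compare pos 2 ('m') with pos 4 ('n'): MISMATCH
Result: not a palindrome

0


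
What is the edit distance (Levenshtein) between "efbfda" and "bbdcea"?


Computing edit distance: "efbfda" -> "bbdcea"
DP table:
           b    b    d    c    e    a
      0    1    2    3    4    5    6
  e   1    1    2    3    4    4    5
  f   2    2    2    3    4    5    5
  b   3    2    2    3    4    5    6
  f   4    3    3    3    4    5    6
  d   5    4    4    3    4    5    6
  a   6    5    5    4    4    5    5
Edit distance = dp[6][6] = 5

5


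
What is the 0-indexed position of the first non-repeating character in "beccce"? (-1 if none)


Input: beccce
Character frequencies:
  'b': 1
  'c': 3
  'e': 2
Scanning left to right for freq == 1:
  Position 0 ('b'): unique! => answer = 0

0


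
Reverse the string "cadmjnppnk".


Input: cadmjnppnk
Reading characters right to left:
  Position 9: 'k'
  Position 8: 'n'
  Position 7: 'p'
  Position 6: 'p'
  Position 5: 'n'
  Position 4: 'j'
  Position 3: 'm'
  Position 2: 'd'
  Position 1: 'a'
  Position 0: 'c'
Reversed: knppnjmdac

knppnjmdac


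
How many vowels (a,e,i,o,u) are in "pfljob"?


Input: pfljob
Checking each character:
  'p' at position 0: consonant
  'f' at position 1: consonant
  'l' at position 2: consonant
  'j' at position 3: consonant
  'o' at position 4: vowel (running total: 1)
  'b' at position 5: consonant
Total vowels: 1

1


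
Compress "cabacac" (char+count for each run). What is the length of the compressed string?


Input: cabacac
Runs:
  'c' x 1 => "c1"
  'a' x 1 => "a1"
  'b' x 1 => "b1"
  'a' x 1 => "a1"
  'c' x 1 => "c1"
  'a' x 1 => "a1"
  'c' x 1 => "c1"
Compressed: "c1a1b1a1c1a1c1"
Compressed length: 14

14


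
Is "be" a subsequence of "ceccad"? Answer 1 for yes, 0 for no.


Check if "be" is a subsequence of "ceccad"
Greedy scan:
  Position 0 ('c'): no match needed
  Position 1 ('e'): no match needed
  Position 2 ('c'): no match needed
  Position 3 ('c'): no match needed
  Position 4 ('a'): no match needed
  Position 5 ('d'): no match needed
Only matched 0/2 characters => not a subsequence

0


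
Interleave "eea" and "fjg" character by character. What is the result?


Interleaving "eea" and "fjg":
  Position 0: 'e' from first, 'f' from second => "ef"
  Position 1: 'e' from first, 'j' from second => "ej"
  Position 2: 'a' from first, 'g' from second => "ag"
Result: efejag

efejag


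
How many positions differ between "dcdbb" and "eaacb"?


Comparing "dcdbb" and "eaacb" position by position:
  Position 0: 'd' vs 'e' => DIFFER
  Position 1: 'c' vs 'a' => DIFFER
  Position 2: 'd' vs 'a' => DIFFER
  Position 3: 'b' vs 'c' => DIFFER
  Position 4: 'b' vs 'b' => same
Positions that differ: 4

4


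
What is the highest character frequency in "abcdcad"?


Input: abcdcad
Character counts:
  'a': 2
  'b': 1
  'c': 2
  'd': 2
Maximum frequency: 2

2


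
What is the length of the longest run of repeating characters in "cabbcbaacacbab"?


Input: "cabbcbaacacbab"
Scanning for longest run:
  Position 1 ('a'): new char, reset run to 1
  Position 2 ('b'): new char, reset run to 1
  Position 3 ('b'): continues run of 'b', length=2
  Position 4 ('c'): new char, reset run to 1
  Position 5 ('b'): new char, reset run to 1
  Position 6 ('a'): new char, reset run to 1
  Position 7 ('a'): continues run of 'a', length=2
  Position 8 ('c'): new char, reset run to 1
  Position 9 ('a'): new char, reset run to 1
  Position 10 ('c'): new char, reset run to 1
  Position 11 ('b'): new char, reset run to 1
  Position 12 ('a'): new char, reset run to 1
  Position 13 ('b'): new char, reset run to 1
Longest run: 'b' with length 2

2


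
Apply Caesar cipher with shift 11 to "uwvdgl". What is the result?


Caesar cipher: shift "uwvdgl" by 11
  'u' (pos 20) + 11 = pos 5 = 'f'
  'w' (pos 22) + 11 = pos 7 = 'h'
  'v' (pos 21) + 11 = pos 6 = 'g'
  'd' (pos 3) + 11 = pos 14 = 'o'
  'g' (pos 6) + 11 = pos 17 = 'r'
  'l' (pos 11) + 11 = pos 22 = 'w'
Result: fhgorw

fhgorw


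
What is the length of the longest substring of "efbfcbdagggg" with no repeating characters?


Input: "efbfcbdagggg"
Sliding window (track last position of each char):
  Position 0 ('e'): window [0,0] length 1 -- new best
  Position 1 ('f'): window [0,1] length 2 -- new best
  Position 2 ('b'): window [0,2] length 3 -- new best
  Position 3 ('f'): repeat (last at 1), move window start to 2
  Position 3 ('f'): window [2,3] length 2
  Position 4 ('c'): window [2,4] length 3
  Position 5 ('b'): repeat (last at 2), move window start to 3
  Position 5 ('b'): window [3,5] length 3
  Position 6 ('d'): window [3,6] length 4 -- new best
  Position 7 ('a'): window [3,7] length 5 -- new best
  Position 8 ('g'): window [3,8] length 6 -- new best
  Position 9 ('g'): repeat (last at 8), move window start to 9
  Position 9 ('g'): window [9,9] length 1
  Position 10 ('g'): repeat (last at 9), move window start to 10
  Position 10 ('g'): window [10,10] length 1
  Position 11 ('g'): repeat (last at 10), move window start to 11
  Position 11 ('g'): window [11,11] length 1
Longest substring with no repeats: "fcbdag" with length 6

6


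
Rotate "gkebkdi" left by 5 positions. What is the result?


Input: "gkebkdi", rotate left by 5
First 5 characters: "gkebk"
Remaining characters: "di"
Concatenate remaining + first: "di" + "gkebk" = "digkebk"

digkebk


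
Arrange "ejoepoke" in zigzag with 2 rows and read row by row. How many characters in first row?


Zigzag "ejoepoke" into 2 rows:
Placing characters:
  'e' => row 0
  'j' => row 1
  'o' => row 0
  'e' => row 1
  'p' => row 0
  'o' => row 1
  'k' => row 0
  'e' => row 1
Rows:
  Row 0: "eopk"
  Row 1: "jeoe"
First row length: 4

4


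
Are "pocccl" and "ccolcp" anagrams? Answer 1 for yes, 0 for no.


Strings: "pocccl", "ccolcp"
Sorted first:  ccclop
Sorted second: ccclop
Sorted forms match => anagrams

1


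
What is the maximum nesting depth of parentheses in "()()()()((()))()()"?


Input: "()()()()((()))()()"
Tracking depth:
  Position 0 '(': depth becomes 1
  Position 1 ')': depth becomes 0
  Position 2 '(': depth becomes 1
  Position 3 ')': depth becomes 0
  Position 4 '(': depth becomes 1
  Position 5 ')': depth becomes 0
  Position 6 '(': depth becomes 1
  Position 7 ')': depth becomes 0
  Position 8 '(': depth becomes 1
  Position 9 '(': depth becomes 2
  Position 10 '(': depth becomes 3
  Position 11 ')': depth becomes 2
  Position 12 ')': depth becomes 1
  Position 13 ')': depth becomes 0
  Position 14 '(': depth becomes 1
  Position 15 ')': depth becomes 0
  Position 16 '(': depth becomes 1
  Position 17 ')': depth becomes 0
Maximum depth reached: 3

3


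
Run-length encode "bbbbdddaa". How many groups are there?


Input: bbbbdddaa
Scanning for consecutive runs:
  Group 1: 'b' x 4 (positions 0-3)
  Group 2: 'd' x 3 (positions 4-6)
  Group 3: 'a' x 2 (positions 7-8)
Total groups: 3

3


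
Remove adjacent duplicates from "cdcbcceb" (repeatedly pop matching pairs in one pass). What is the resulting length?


Input: cdcbcceb
Stack-based adjacent duplicate removal:
  Read 'c': push. Stack: c
  Read 'd': push. Stack: cd
  Read 'c': push. Stack: cdc
  Read 'b': push. Stack: cdcb
  Read 'c': push. Stack: cdcbc
  Read 'c': matches stack top 'c' => pop. Stack: cdcb
  Read 'e': push. Stack: cdcbe
  Read 'b': push. Stack: cdcbeb
Final stack: "cdcbeb" (length 6)

6


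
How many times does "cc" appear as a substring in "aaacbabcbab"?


Searching for "cc" in "aaacbabcbab"
Scanning each position:
  Position 0: "aa" => no
  Position 1: "aa" => no
  Position 2: "ac" => no
  Position 3: "cb" => no
  Position 4: "ba" => no
  Position 5: "ab" => no
  Position 6: "bc" => no
  Position 7: "cb" => no
  Position 8: "ba" => no
  Position 9: "ab" => no
Total occurrences: 0

0


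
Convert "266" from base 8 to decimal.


Input: "266" in base 8
Positional expansion:
  Digit '2' (value 2) x 8^2 = 128
  Digit '6' (value 6) x 8^1 = 48
  Digit '6' (value 6) x 8^0 = 6
Sum = 182

182


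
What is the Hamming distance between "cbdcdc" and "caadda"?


Comparing "cbdcdc" and "caadda" position by position:
  Position 0: 'c' vs 'c' => same
  Position 1: 'b' vs 'a' => differ
  Position 2: 'd' vs 'a' => differ
  Position 3: 'c' vs 'd' => differ
  Position 4: 'd' vs 'd' => same
  Position 5: 'c' vs 'a' => differ
Total differences (Hamming distance): 4

4


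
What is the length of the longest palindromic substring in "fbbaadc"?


Input: "fbbaadc"
Checking substrings for palindromes:
  [1:3] "bb" (len 2) => palindrome
  [3:5] "aa" (len 2) => palindrome
Longest palindromic substring: "bb" with length 2

2


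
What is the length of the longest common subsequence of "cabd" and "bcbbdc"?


LCS of "cabd" and "bcbbdc"
DP table:
           b    c    b    b    d    c
      0    0    0    0    0    0    0
  c   0    0    1    1    1    1    1
  a   0    0    1    1    1    1    1
  b   0    1    1    2    2    2    2
  d   0    1    1    2    2    3    3
LCS length = dp[4][6] = 3

3


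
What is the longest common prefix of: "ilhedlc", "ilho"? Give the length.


Words: ilhedlc, ilho
  Position 0: all 'i' => match
  Position 1: all 'l' => match
  Position 2: all 'h' => match
  Position 3: ('e', 'o') => mismatch, stop
LCP = "ilh" (length 3)

3


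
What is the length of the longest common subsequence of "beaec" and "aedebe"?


LCS of "beaec" and "aedebe"
DP table:
           a    e    d    e    b    e
      0    0    0    0    0    0    0
  b   0    0    0    0    0    1    1
  e   0    0    1    1    1    1    2
  a   0    1    1    1    1    1    2
  e   0    1    2    2    2    2    2
  c   0    1    2    2    2    2    2
LCS length = dp[5][6] = 2

2


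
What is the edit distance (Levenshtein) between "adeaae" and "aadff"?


Computing edit distance: "adeaae" -> "aadff"
DP table:
           a    a    d    f    f
      0    1    2    3    4    5
  a   1    0    1    2    3    4
  d   2    1    1    1    2    3
  e   3    2    2    2    2    3
  a   4    3    2    3    3    3
  a   5    4    3    3    4    4
  e   6    5    4    4    4    5
Edit distance = dp[6][5] = 5

5


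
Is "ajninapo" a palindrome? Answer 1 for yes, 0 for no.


Input: ajninapo
Reversed: opaninja
  Compare pos 0 ('a') with pos 7 ('o'): MISMATCH
  Compare pos 1 ('j') with pos 6 ('p'): MISMATCH
  Compare pos 2 ('n') with pos 5 ('a'): MISMATCH
  Compare pos 3 ('i') with pos 4 ('n'): MISMATCH
Result: not a palindrome

0


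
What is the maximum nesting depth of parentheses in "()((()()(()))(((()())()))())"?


Input: "()((()()(()))(((()())()))())"
Tracking depth:
  Position 0 '(': depth becomes 1
  Position 1 ')': depth becomes 0
  Position 2 '(': depth becomes 1
  Position 3 '(': depth becomes 2
  Position 4 '(': depth becomes 3
  Position 5 ')': depth becomes 2
  Position 6 '(': depth becomes 3
  Position 7 ')': depth becomes 2
  Position 8 '(': depth becomes 3
  Position 9 '(': depth becomes 4
  Position 10 ')': depth becomes 3
  Position 11 ')': depth becomes 2
  Position 12 ')': depth becomes 1
  Position 13 '(': depth becomes 2
  Position 14 '(': depth becomes 3
  Position 15 '(': depth becomes 4
  Position 16 '(': depth becomes 5
  Position 17 ')': depth becomes 4
  Position 18 '(': depth becomes 5
  Position 19 ')': depth becomes 4
  Position 20 ')': depth becomes 3
  Position 21 '(': depth becomes 4
  Position 22 ')': depth becomes 3
  Position 23 ')': depth becomes 2
  Position 24 ')': depth becomes 1
  Position 25 '(': depth becomes 2
  Position 26 ')': depth becomes 1
  Position 27 ')': depth becomes 0
Maximum depth reached: 5

5


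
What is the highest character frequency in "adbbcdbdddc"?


Input: adbbcdbdddc
Character counts:
  'a': 1
  'b': 3
  'c': 2
  'd': 5
Maximum frequency: 5

5


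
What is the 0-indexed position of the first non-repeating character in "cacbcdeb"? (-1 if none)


Input: cacbcdeb
Character frequencies:
  'a': 1
  'b': 2
  'c': 3
  'd': 1
  'e': 1
Scanning left to right for freq == 1:
  Position 0 ('c'): freq=3, skip
  Position 1 ('a'): unique! => answer = 1

1


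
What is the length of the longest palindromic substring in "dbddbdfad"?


Input: "dbddbdfad"
Checking substrings for palindromes:
  [0:6] "dbddbd" (len 6) => palindrome
  [1:5] "bddb" (len 4) => palindrome
  [0:3] "dbd" (len 3) => palindrome
  [3:6] "dbd" (len 3) => palindrome
  [2:4] "dd" (len 2) => palindrome
Longest palindromic substring: "dbddbd" with length 6

6


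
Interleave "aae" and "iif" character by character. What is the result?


Interleaving "aae" and "iif":
  Position 0: 'a' from first, 'i' from second => "ai"
  Position 1: 'a' from first, 'i' from second => "ai"
  Position 2: 'e' from first, 'f' from second => "ef"
Result: aiaief

aiaief


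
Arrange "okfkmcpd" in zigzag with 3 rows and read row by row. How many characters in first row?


Zigzag "okfkmcpd" into 3 rows:
Placing characters:
  'o' => row 0
  'k' => row 1
  'f' => row 2
  'k' => row 1
  'm' => row 0
  'c' => row 1
  'p' => row 2
  'd' => row 1
Rows:
  Row 0: "om"
  Row 1: "kkcd"
  Row 2: "fp"
First row length: 2

2


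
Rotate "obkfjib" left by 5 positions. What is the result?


Input: "obkfjib", rotate left by 5
First 5 characters: "obkfj"
Remaining characters: "ib"
Concatenate remaining + first: "ib" + "obkfj" = "ibobkfj"

ibobkfj


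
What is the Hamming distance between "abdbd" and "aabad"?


Comparing "abdbd" and "aabad" position by position:
  Position 0: 'a' vs 'a' => same
  Position 1: 'b' vs 'a' => differ
  Position 2: 'd' vs 'b' => differ
  Position 3: 'b' vs 'a' => differ
  Position 4: 'd' vs 'd' => same
Total differences (Hamming distance): 3

3


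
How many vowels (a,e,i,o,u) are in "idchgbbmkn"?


Input: idchgbbmkn
Checking each character:
  'i' at position 0: vowel (running total: 1)
  'd' at position 1: consonant
  'c' at position 2: consonant
  'h' at position 3: consonant
  'g' at position 4: consonant
  'b' at position 5: consonant
  'b' at position 6: consonant
  'm' at position 7: consonant
  'k' at position 8: consonant
  'n' at position 9: consonant
Total vowels: 1

1


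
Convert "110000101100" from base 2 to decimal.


Input: "110000101100" in base 2
Positional expansion:
  Digit '1' (value 1) x 2^11 = 2048
  Digit '1' (value 1) x 2^10 = 1024
  Digit '0' (value 0) x 2^9 = 0
  Digit '0' (value 0) x 2^8 = 0
  Digit '0' (value 0) x 2^7 = 0
  Digit '0' (value 0) x 2^6 = 0
  Digit '1' (value 1) x 2^5 = 32
  Digit '0' (value 0) x 2^4 = 0
  Digit '1' (value 1) x 2^3 = 8
  Digit '1' (value 1) x 2^2 = 4
  Digit '0' (value 0) x 2^1 = 0
  Digit '0' (value 0) x 2^0 = 0
Sum = 3116

3116


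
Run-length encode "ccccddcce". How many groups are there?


Input: ccccddcce
Scanning for consecutive runs:
  Group 1: 'c' x 4 (positions 0-3)
  Group 2: 'd' x 2 (positions 4-5)
  Group 3: 'c' x 2 (positions 6-7)
  Group 4: 'e' x 1 (positions 8-8)
Total groups: 4

4


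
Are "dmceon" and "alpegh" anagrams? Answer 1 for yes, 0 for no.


Strings: "dmceon", "alpegh"
Sorted first:  cdemno
Sorted second: aeghlp
Differ at position 0: 'c' vs 'a' => not anagrams

0


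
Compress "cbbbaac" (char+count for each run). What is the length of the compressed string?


Input: cbbbaac
Runs:
  'c' x 1 => "c1"
  'b' x 3 => "b3"
  'a' x 2 => "a2"
  'c' x 1 => "c1"
Compressed: "c1b3a2c1"
Compressed length: 8

8


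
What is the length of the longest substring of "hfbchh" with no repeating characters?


Input: "hfbchh"
Sliding window (track last position of each char):
  Position 0 ('h'): window [0,0] length 1 -- new best
  Position 1 ('f'): window [0,1] length 2 -- new best
  Position 2 ('b'): window [0,2] length 3 -- new best
  Position 3 ('c'): window [0,3] length 4 -- new best
  Position 4 ('h'): repeat (last at 0), move window start to 1
  Position 4 ('h'): window [1,4] length 4
  Position 5 ('h'): repeat (last at 4), move window start to 5
  Position 5 ('h'): window [5,5] length 1
Longest substring with no repeats: "hfbc" with length 4

4


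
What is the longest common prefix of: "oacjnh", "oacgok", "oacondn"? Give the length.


Words: oacjnh, oacgok, oacondn
  Position 0: all 'o' => match
  Position 1: all 'a' => match
  Position 2: all 'c' => match
  Position 3: ('j', 'g', 'o') => mismatch, stop
LCP = "oac" (length 3)

3


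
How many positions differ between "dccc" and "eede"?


Comparing "dccc" and "eede" position by position:
  Position 0: 'd' vs 'e' => DIFFER
  Position 1: 'c' vs 'e' => DIFFER
  Position 2: 'c' vs 'd' => DIFFER
  Position 3: 'c' vs 'e' => DIFFER
Positions that differ: 4

4


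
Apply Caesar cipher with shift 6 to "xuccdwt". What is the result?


Caesar cipher: shift "xuccdwt" by 6
  'x' (pos 23) + 6 = pos 3 = 'd'
  'u' (pos 20) + 6 = pos 0 = 'a'
  'c' (pos 2) + 6 = pos 8 = 'i'
  'c' (pos 2) + 6 = pos 8 = 'i'
  'd' (pos 3) + 6 = pos 9 = 'j'
  'w' (pos 22) + 6 = pos 2 = 'c'
  't' (pos 19) + 6 = pos 25 = 'z'
Result: daiijcz

daiijcz


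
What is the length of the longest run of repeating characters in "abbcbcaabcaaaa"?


Input: "abbcbcaabcaaaa"
Scanning for longest run:
  Position 1 ('b'): new char, reset run to 1
  Position 2 ('b'): continues run of 'b', length=2
  Position 3 ('c'): new char, reset run to 1
  Position 4 ('b'): new char, reset run to 1
  Position 5 ('c'): new char, reset run to 1
  Position 6 ('a'): new char, reset run to 1
  Position 7 ('a'): continues run of 'a', length=2
  Position 8 ('b'): new char, reset run to 1
  Position 9 ('c'): new char, reset run to 1
  Position 10 ('a'): new char, reset run to 1
  Position 11 ('a'): continues run of 'a', length=2
  Position 12 ('a'): continues run of 'a', length=3
  Position 13 ('a'): continues run of 'a', length=4
Longest run: 'a' with length 4

4


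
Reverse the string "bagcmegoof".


Input: bagcmegoof
Reading characters right to left:
  Position 9: 'f'
  Position 8: 'o'
  Position 7: 'o'
  Position 6: 'g'
  Position 5: 'e'
  Position 4: 'm'
  Position 3: 'c'
  Position 2: 'g'
  Position 1: 'a'
  Position 0: 'b'
Reversed: foogemcgab

foogemcgab


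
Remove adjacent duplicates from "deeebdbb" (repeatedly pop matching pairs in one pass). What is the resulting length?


Input: deeebdbb
Stack-based adjacent duplicate removal:
  Read 'd': push. Stack: d
  Read 'e': push. Stack: de
  Read 'e': matches stack top 'e' => pop. Stack: d
  Read 'e': push. Stack: de
  Read 'b': push. Stack: deb
  Read 'd': push. Stack: debd
  Read 'b': push. Stack: debdb
  Read 'b': matches stack top 'b' => pop. Stack: debd
Final stack: "debd" (length 4)

4


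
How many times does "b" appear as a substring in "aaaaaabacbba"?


Searching for "b" in "aaaaaabacbba"
Scanning each position:
  Position 0: "a" => no
  Position 1: "a" => no
  Position 2: "a" => no
  Position 3: "a" => no
  Position 4: "a" => no
  Position 5: "a" => no
  Position 6: "b" => MATCH
  Position 7: "a" => no
  Position 8: "c" => no
  Position 9: "b" => MATCH
  Position 10: "b" => MATCH
  Position 11: "a" => no
Total occurrences: 3

3


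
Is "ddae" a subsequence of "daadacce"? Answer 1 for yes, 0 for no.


Check if "ddae" is a subsequence of "daadacce"
Greedy scan:
  Position 0 ('d'): matches sub[0] = 'd'
  Position 1 ('a'): no match needed
  Position 2 ('a'): no match needed
  Position 3 ('d'): matches sub[1] = 'd'
  Position 4 ('a'): matches sub[2] = 'a'
  Position 5 ('c'): no match needed
  Position 6 ('c'): no match needed
  Position 7 ('e'): matches sub[3] = 'e'
All 4 characters matched => is a subsequence

1


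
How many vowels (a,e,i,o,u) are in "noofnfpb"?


Input: noofnfpb
Checking each character:
  'n' at position 0: consonant
  'o' at position 1: vowel (running total: 1)
  'o' at position 2: vowel (running total: 2)
  'f' at position 3: consonant
  'n' at position 4: consonant
  'f' at position 5: consonant
  'p' at position 6: consonant
  'b' at position 7: consonant
Total vowels: 2

2


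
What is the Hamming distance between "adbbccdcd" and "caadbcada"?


Comparing "adbbccdcd" and "caadbcada" position by position:
  Position 0: 'a' vs 'c' => differ
  Position 1: 'd' vs 'a' => differ
  Position 2: 'b' vs 'a' => differ
  Position 3: 'b' vs 'd' => differ
  Position 4: 'c' vs 'b' => differ
  Position 5: 'c' vs 'c' => same
  Position 6: 'd' vs 'a' => differ
  Position 7: 'c' vs 'd' => differ
  Position 8: 'd' vs 'a' => differ
Total differences (Hamming distance): 8

8


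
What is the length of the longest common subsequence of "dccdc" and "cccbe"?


LCS of "dccdc" and "cccbe"
DP table:
           c    c    c    b    e
      0    0    0    0    0    0
  d   0    0    0    0    0    0
  c   0    1    1    1    1    1
  c   0    1    2    2    2    2
  d   0    1    2    2    2    2
  c   0    1    2    3    3    3
LCS length = dp[5][5] = 3

3


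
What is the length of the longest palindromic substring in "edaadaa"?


Input: "edaadaa"
Checking substrings for palindromes:
  [2:7] "aadaa" (len 5) => palindrome
  [1:5] "daad" (len 4) => palindrome
  [3:6] "ada" (len 3) => palindrome
  [2:4] "aa" (len 2) => palindrome
  [5:7] "aa" (len 2) => palindrome
Longest palindromic substring: "aadaa" with length 5

5


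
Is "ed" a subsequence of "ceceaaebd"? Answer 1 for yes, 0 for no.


Check if "ed" is a subsequence of "ceceaaebd"
Greedy scan:
  Position 0 ('c'): no match needed
  Position 1 ('e'): matches sub[0] = 'e'
  Position 2 ('c'): no match needed
  Position 3 ('e'): no match needed
  Position 4 ('a'): no match needed
  Position 5 ('a'): no match needed
  Position 6 ('e'): no match needed
  Position 7 ('b'): no match needed
  Position 8 ('d'): matches sub[1] = 'd'
All 2 characters matched => is a subsequence

1


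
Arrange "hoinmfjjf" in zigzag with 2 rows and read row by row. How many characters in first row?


Zigzag "hoinmfjjf" into 2 rows:
Placing characters:
  'h' => row 0
  'o' => row 1
  'i' => row 0
  'n' => row 1
  'm' => row 0
  'f' => row 1
  'j' => row 0
  'j' => row 1
  'f' => row 0
Rows:
  Row 0: "himjf"
  Row 1: "onfj"
First row length: 5

5


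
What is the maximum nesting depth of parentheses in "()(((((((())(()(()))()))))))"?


Input: "()(((((((())(()(()))()))))))"
Tracking depth:
  Position 0 '(': depth becomes 1
  Position 1 ')': depth becomes 0
  Position 2 '(': depth becomes 1
  Position 3 '(': depth becomes 2
  Position 4 '(': depth becomes 3
  Position 5 '(': depth becomes 4
  Position 6 '(': depth becomes 5
  Position 7 '(': depth becomes 6
  Position 8 '(': depth becomes 7
  Position 9 '(': depth becomes 8
  Position 10 ')': depth becomes 7
  Position 11 ')': depth becomes 6
  Position 12 '(': depth becomes 7
  Position 13 '(': depth becomes 8
  Position 14 ')': depth becomes 7
  Position 15 '(': depth becomes 8
  Position 16 '(': depth becomes 9
  Position 17 ')': depth becomes 8
  Position 18 ')': depth becomes 7
  Position 19 ')': depth becomes 6
  Position 20 '(': depth becomes 7
  Position 21 ')': depth becomes 6
  Position 22 ')': depth becomes 5
  Position 23 ')': depth becomes 4
  Position 24 ')': depth becomes 3
  Position 25 ')': depth becomes 2
  Position 26 ')': depth becomes 1
  Position 27 ')': depth becomes 0
Maximum depth reached: 9

9


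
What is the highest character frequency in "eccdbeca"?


Input: eccdbeca
Character counts:
  'a': 1
  'b': 1
  'c': 3
  'd': 1
  'e': 2
Maximum frequency: 3

3


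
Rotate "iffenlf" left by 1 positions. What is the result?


Input: "iffenlf", rotate left by 1
First 1 characters: "i"
Remaining characters: "ffenlf"
Concatenate remaining + first: "ffenlf" + "i" = "ffenlfi"

ffenlfi


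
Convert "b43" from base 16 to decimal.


Input: "b43" in base 16
Positional expansion:
  Digit 'b' (value 11) x 16^2 = 2816
  Digit '4' (value 4) x 16^1 = 64
  Digit '3' (value 3) x 16^0 = 3
Sum = 2883

2883


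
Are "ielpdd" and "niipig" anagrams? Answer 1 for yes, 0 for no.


Strings: "ielpdd", "niipig"
Sorted first:  ddeilp
Sorted second: giiinp
Differ at position 0: 'd' vs 'g' => not anagrams

0


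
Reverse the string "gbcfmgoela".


Input: gbcfmgoela
Reading characters right to left:
  Position 9: 'a'
  Position 8: 'l'
  Position 7: 'e'
  Position 6: 'o'
  Position 5: 'g'
  Position 4: 'm'
  Position 3: 'f'
  Position 2: 'c'
  Position 1: 'b'
  Position 0: 'g'
Reversed: aleogmfcbg

aleogmfcbg


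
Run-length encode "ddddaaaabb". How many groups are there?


Input: ddddaaaabb
Scanning for consecutive runs:
  Group 1: 'd' x 4 (positions 0-3)
  Group 2: 'a' x 4 (positions 4-7)
  Group 3: 'b' x 2 (positions 8-9)
Total groups: 3

3


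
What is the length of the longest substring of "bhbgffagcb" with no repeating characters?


Input: "bhbgffagcb"
Sliding window (track last position of each char):
  Position 0 ('b'): window [0,0] length 1 -- new best
  Position 1 ('h'): window [0,1] length 2 -- new best
  Position 2 ('b'): repeat (last at 0), move window start to 1
  Position 2 ('b'): window [1,2] length 2
  Position 3 ('g'): window [1,3] length 3 -- new best
  Position 4 ('f'): window [1,4] length 4 -- new best
  Position 5 ('f'): repeat (last at 4), move window start to 5
  Position 5 ('f'): window [5,5] length 1
  Position 6 ('a'): window [5,6] length 2
  Position 7 ('g'): window [5,7] length 3
  Position 8 ('c'): window [5,8] length 4
  Position 9 ('b'): window [5,9] length 5 -- new best
Longest substring with no repeats: "fagcb" with length 5

5
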